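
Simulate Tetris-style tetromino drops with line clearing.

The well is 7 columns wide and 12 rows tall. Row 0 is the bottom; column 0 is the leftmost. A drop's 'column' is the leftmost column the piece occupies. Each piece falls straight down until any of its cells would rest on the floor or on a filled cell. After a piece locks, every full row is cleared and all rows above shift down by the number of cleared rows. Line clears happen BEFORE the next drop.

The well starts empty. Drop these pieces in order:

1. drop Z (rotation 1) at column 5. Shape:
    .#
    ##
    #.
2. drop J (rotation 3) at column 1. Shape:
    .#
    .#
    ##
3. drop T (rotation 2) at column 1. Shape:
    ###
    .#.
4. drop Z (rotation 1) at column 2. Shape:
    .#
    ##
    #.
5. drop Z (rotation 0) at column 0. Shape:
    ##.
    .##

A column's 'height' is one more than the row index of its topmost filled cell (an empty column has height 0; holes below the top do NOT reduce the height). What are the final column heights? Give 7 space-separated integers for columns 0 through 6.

Drop 1: Z rot1 at col 5 lands with bottom-row=0; cleared 0 line(s) (total 0); column heights now [0 0 0 0 0 2 3], max=3
Drop 2: J rot3 at col 1 lands with bottom-row=0; cleared 0 line(s) (total 0); column heights now [0 1 3 0 0 2 3], max=3
Drop 3: T rot2 at col 1 lands with bottom-row=3; cleared 0 line(s) (total 0); column heights now [0 5 5 5 0 2 3], max=5
Drop 4: Z rot1 at col 2 lands with bottom-row=5; cleared 0 line(s) (total 0); column heights now [0 5 7 8 0 2 3], max=8
Drop 5: Z rot0 at col 0 lands with bottom-row=7; cleared 0 line(s) (total 0); column heights now [9 9 8 8 0 2 3], max=9

Answer: 9 9 8 8 0 2 3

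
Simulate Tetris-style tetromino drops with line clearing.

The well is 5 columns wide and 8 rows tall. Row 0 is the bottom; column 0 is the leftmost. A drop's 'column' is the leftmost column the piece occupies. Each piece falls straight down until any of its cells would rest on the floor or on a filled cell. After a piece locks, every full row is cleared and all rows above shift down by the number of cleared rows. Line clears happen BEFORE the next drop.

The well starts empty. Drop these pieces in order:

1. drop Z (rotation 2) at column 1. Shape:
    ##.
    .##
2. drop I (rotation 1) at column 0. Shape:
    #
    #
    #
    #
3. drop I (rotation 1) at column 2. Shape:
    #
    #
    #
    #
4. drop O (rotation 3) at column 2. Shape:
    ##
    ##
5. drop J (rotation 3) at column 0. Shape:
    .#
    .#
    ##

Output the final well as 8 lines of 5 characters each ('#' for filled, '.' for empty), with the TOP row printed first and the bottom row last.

Drop 1: Z rot2 at col 1 lands with bottom-row=0; cleared 0 line(s) (total 0); column heights now [0 2 2 1 0], max=2
Drop 2: I rot1 at col 0 lands with bottom-row=0; cleared 0 line(s) (total 0); column heights now [4 2 2 1 0], max=4
Drop 3: I rot1 at col 2 lands with bottom-row=2; cleared 0 line(s) (total 0); column heights now [4 2 6 1 0], max=6
Drop 4: O rot3 at col 2 lands with bottom-row=6; cleared 0 line(s) (total 0); column heights now [4 2 8 8 0], max=8
Drop 5: J rot3 at col 0 lands with bottom-row=4; cleared 0 line(s) (total 0); column heights now [5 7 8 8 0], max=8

Answer: ..##.
.###.
.##..
###..
#.#..
#.#..
###..
#.##.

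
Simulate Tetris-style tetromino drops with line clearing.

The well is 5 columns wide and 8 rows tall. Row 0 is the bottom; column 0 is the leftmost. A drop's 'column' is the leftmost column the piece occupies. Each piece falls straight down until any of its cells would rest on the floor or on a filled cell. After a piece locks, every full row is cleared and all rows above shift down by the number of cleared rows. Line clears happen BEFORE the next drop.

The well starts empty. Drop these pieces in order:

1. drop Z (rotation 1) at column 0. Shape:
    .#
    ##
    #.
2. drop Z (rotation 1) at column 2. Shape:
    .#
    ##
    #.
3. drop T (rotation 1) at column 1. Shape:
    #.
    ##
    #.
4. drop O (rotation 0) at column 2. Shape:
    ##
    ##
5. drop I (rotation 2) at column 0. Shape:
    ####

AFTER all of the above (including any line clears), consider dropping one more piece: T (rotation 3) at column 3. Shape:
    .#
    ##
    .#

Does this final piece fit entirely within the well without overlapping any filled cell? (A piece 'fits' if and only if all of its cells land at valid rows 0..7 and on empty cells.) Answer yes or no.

Drop 1: Z rot1 at col 0 lands with bottom-row=0; cleared 0 line(s) (total 0); column heights now [2 3 0 0 0], max=3
Drop 2: Z rot1 at col 2 lands with bottom-row=0; cleared 0 line(s) (total 0); column heights now [2 3 2 3 0], max=3
Drop 3: T rot1 at col 1 lands with bottom-row=3; cleared 0 line(s) (total 0); column heights now [2 6 5 3 0], max=6
Drop 4: O rot0 at col 2 lands with bottom-row=5; cleared 0 line(s) (total 0); column heights now [2 6 7 7 0], max=7
Drop 5: I rot2 at col 0 lands with bottom-row=7; cleared 0 line(s) (total 0); column heights now [8 8 8 8 0], max=8
Test piece T rot3 at col 3 (width 2): heights before test = [8 8 8 8 0]; fits = False

Answer: no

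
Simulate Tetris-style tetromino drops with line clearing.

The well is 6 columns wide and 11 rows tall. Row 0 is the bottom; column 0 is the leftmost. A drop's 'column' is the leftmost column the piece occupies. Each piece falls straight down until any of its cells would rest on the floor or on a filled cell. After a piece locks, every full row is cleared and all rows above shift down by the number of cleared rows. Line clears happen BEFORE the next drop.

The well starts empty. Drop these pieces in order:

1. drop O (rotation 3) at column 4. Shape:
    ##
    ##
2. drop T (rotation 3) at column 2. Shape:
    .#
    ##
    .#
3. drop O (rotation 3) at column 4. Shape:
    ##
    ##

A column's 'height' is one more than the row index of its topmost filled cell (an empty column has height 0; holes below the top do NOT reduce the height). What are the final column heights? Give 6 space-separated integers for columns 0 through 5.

Drop 1: O rot3 at col 4 lands with bottom-row=0; cleared 0 line(s) (total 0); column heights now [0 0 0 0 2 2], max=2
Drop 2: T rot3 at col 2 lands with bottom-row=0; cleared 0 line(s) (total 0); column heights now [0 0 2 3 2 2], max=3
Drop 3: O rot3 at col 4 lands with bottom-row=2; cleared 0 line(s) (total 0); column heights now [0 0 2 3 4 4], max=4

Answer: 0 0 2 3 4 4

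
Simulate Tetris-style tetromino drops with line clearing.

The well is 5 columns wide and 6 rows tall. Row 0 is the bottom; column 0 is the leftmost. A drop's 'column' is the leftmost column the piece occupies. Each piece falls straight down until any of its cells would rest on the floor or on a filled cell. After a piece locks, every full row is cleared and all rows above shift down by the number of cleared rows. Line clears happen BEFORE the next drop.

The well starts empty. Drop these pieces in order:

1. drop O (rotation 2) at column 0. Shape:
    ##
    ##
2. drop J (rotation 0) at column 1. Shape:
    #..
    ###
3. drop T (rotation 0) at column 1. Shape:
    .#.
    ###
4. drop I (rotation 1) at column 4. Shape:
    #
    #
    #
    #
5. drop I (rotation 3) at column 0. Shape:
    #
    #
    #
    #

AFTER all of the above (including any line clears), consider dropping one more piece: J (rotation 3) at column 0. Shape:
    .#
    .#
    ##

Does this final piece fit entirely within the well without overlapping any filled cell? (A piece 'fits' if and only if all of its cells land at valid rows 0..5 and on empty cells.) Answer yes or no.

Drop 1: O rot2 at col 0 lands with bottom-row=0; cleared 0 line(s) (total 0); column heights now [2 2 0 0 0], max=2
Drop 2: J rot0 at col 1 lands with bottom-row=2; cleared 0 line(s) (total 0); column heights now [2 4 3 3 0], max=4
Drop 3: T rot0 at col 1 lands with bottom-row=4; cleared 0 line(s) (total 0); column heights now [2 5 6 5 0], max=6
Drop 4: I rot1 at col 4 lands with bottom-row=0; cleared 0 line(s) (total 0); column heights now [2 5 6 5 4], max=6
Drop 5: I rot3 at col 0 lands with bottom-row=2; cleared 1 line(s) (total 1); column heights now [5 4 5 4 3], max=5
Test piece J rot3 at col 0 (width 2): heights before test = [5 4 5 4 3]; fits = False

Answer: no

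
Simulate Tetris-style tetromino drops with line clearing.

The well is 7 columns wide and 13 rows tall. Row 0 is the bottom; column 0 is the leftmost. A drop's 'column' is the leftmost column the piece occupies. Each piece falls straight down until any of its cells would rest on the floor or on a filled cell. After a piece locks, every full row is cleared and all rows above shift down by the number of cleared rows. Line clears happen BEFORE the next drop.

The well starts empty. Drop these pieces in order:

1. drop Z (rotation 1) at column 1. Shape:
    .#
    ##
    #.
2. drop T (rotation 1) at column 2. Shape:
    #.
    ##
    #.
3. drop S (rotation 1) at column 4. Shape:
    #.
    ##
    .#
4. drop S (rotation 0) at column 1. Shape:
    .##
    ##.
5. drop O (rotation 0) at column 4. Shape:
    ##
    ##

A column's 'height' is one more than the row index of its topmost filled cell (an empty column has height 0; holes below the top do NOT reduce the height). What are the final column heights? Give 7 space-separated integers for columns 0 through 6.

Drop 1: Z rot1 at col 1 lands with bottom-row=0; cleared 0 line(s) (total 0); column heights now [0 2 3 0 0 0 0], max=3
Drop 2: T rot1 at col 2 lands with bottom-row=3; cleared 0 line(s) (total 0); column heights now [0 2 6 5 0 0 0], max=6
Drop 3: S rot1 at col 4 lands with bottom-row=0; cleared 0 line(s) (total 0); column heights now [0 2 6 5 3 2 0], max=6
Drop 4: S rot0 at col 1 lands with bottom-row=6; cleared 0 line(s) (total 0); column heights now [0 7 8 8 3 2 0], max=8
Drop 5: O rot0 at col 4 lands with bottom-row=3; cleared 0 line(s) (total 0); column heights now [0 7 8 8 5 5 0], max=8

Answer: 0 7 8 8 5 5 0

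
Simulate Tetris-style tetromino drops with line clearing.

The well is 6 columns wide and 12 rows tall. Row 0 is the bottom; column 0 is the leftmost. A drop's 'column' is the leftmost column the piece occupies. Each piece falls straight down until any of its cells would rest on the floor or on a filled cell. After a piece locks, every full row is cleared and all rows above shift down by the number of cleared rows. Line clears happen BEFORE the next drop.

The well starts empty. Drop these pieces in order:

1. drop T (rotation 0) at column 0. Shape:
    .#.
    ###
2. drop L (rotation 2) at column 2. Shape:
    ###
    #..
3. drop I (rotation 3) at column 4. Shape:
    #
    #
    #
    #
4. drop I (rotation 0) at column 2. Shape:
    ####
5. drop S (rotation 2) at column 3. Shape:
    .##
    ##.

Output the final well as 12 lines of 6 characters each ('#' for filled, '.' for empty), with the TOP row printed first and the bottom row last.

Drop 1: T rot0 at col 0 lands with bottom-row=0; cleared 0 line(s) (total 0); column heights now [1 2 1 0 0 0], max=2
Drop 2: L rot2 at col 2 lands with bottom-row=1; cleared 0 line(s) (total 0); column heights now [1 2 3 3 3 0], max=3
Drop 3: I rot3 at col 4 lands with bottom-row=3; cleared 0 line(s) (total 0); column heights now [1 2 3 3 7 0], max=7
Drop 4: I rot0 at col 2 lands with bottom-row=7; cleared 0 line(s) (total 0); column heights now [1 2 8 8 8 8], max=8
Drop 5: S rot2 at col 3 lands with bottom-row=8; cleared 0 line(s) (total 0); column heights now [1 2 8 9 10 10], max=10

Answer: ......
......
....##
...##.
..####
....#.
....#.
....#.
....#.
..###.
.##...
###...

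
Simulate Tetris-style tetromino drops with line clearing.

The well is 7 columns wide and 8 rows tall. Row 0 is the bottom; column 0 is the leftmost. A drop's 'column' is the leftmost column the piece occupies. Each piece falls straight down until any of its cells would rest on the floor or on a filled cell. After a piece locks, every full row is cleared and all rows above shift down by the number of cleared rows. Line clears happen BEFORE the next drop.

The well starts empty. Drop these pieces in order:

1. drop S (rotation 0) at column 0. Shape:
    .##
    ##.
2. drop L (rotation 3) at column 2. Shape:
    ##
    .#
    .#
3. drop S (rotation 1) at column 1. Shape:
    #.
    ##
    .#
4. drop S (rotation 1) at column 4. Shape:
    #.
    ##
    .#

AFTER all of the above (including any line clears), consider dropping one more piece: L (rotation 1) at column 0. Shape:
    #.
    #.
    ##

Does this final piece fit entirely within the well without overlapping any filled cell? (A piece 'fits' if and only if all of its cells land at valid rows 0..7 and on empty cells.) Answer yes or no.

Drop 1: S rot0 at col 0 lands with bottom-row=0; cleared 0 line(s) (total 0); column heights now [1 2 2 0 0 0 0], max=2
Drop 2: L rot3 at col 2 lands with bottom-row=0; cleared 0 line(s) (total 0); column heights now [1 2 3 3 0 0 0], max=3
Drop 3: S rot1 at col 1 lands with bottom-row=3; cleared 0 line(s) (total 0); column heights now [1 6 5 3 0 0 0], max=6
Drop 4: S rot1 at col 4 lands with bottom-row=0; cleared 0 line(s) (total 0); column heights now [1 6 5 3 3 2 0], max=6
Test piece L rot1 at col 0 (width 2): heights before test = [1 6 5 3 3 2 0]; fits = False

Answer: no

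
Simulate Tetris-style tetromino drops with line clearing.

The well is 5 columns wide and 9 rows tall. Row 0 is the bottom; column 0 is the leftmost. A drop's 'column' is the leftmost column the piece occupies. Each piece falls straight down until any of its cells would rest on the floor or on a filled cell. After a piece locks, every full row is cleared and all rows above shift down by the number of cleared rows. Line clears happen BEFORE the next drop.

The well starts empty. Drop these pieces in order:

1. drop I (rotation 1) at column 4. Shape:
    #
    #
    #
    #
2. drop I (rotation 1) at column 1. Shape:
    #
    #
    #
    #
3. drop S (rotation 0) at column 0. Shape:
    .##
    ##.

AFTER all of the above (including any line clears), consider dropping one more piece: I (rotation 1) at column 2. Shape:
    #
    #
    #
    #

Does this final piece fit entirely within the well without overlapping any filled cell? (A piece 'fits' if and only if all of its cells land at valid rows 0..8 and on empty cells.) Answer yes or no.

Drop 1: I rot1 at col 4 lands with bottom-row=0; cleared 0 line(s) (total 0); column heights now [0 0 0 0 4], max=4
Drop 2: I rot1 at col 1 lands with bottom-row=0; cleared 0 line(s) (total 0); column heights now [0 4 0 0 4], max=4
Drop 3: S rot0 at col 0 lands with bottom-row=4; cleared 0 line(s) (total 0); column heights now [5 6 6 0 4], max=6
Test piece I rot1 at col 2 (width 1): heights before test = [5 6 6 0 4]; fits = False

Answer: no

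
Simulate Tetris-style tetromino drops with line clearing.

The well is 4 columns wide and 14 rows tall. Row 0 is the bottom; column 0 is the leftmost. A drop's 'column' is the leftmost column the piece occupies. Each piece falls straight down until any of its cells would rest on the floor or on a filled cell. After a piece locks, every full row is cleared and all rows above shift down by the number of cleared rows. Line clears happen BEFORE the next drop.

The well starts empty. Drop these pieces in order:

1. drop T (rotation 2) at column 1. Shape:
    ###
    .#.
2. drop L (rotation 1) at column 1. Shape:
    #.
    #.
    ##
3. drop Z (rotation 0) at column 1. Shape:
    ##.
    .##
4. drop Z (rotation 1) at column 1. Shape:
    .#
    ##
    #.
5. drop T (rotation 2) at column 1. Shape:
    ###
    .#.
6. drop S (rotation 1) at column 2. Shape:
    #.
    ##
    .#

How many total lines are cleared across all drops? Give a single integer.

Answer: 0

Derivation:
Drop 1: T rot2 at col 1 lands with bottom-row=0; cleared 0 line(s) (total 0); column heights now [0 2 2 2], max=2
Drop 2: L rot1 at col 1 lands with bottom-row=2; cleared 0 line(s) (total 0); column heights now [0 5 3 2], max=5
Drop 3: Z rot0 at col 1 lands with bottom-row=4; cleared 0 line(s) (total 0); column heights now [0 6 6 5], max=6
Drop 4: Z rot1 at col 1 lands with bottom-row=6; cleared 0 line(s) (total 0); column heights now [0 8 9 5], max=9
Drop 5: T rot2 at col 1 lands with bottom-row=9; cleared 0 line(s) (total 0); column heights now [0 11 11 11], max=11
Drop 6: S rot1 at col 2 lands with bottom-row=11; cleared 0 line(s) (total 0); column heights now [0 11 14 13], max=14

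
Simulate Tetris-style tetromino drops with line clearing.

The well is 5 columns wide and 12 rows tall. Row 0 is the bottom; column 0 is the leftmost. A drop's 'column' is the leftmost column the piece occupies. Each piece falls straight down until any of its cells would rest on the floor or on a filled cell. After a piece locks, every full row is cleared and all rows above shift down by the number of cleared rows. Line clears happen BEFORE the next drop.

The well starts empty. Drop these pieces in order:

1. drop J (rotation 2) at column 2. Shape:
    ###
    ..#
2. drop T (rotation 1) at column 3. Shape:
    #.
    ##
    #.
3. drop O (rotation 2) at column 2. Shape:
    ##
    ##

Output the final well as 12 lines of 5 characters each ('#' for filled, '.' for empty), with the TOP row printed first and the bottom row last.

Answer: .....
.....
.....
.....
.....
..##.
..##.
...#.
...##
...#.
..###
....#

Derivation:
Drop 1: J rot2 at col 2 lands with bottom-row=0; cleared 0 line(s) (total 0); column heights now [0 0 2 2 2], max=2
Drop 2: T rot1 at col 3 lands with bottom-row=2; cleared 0 line(s) (total 0); column heights now [0 0 2 5 4], max=5
Drop 3: O rot2 at col 2 lands with bottom-row=5; cleared 0 line(s) (total 0); column heights now [0 0 7 7 4], max=7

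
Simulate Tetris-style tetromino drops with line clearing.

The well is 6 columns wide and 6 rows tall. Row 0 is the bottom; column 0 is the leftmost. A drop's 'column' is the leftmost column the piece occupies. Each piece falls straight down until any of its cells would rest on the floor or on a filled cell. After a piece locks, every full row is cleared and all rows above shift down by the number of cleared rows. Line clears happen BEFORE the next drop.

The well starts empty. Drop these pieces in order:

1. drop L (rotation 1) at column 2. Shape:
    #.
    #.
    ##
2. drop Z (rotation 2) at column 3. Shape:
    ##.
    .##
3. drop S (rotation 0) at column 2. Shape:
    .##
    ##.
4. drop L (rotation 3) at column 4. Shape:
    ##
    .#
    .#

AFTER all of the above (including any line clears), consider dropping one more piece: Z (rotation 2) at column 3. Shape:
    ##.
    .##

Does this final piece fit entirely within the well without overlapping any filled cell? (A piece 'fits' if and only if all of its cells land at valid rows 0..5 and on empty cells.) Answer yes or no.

Drop 1: L rot1 at col 2 lands with bottom-row=0; cleared 0 line(s) (total 0); column heights now [0 0 3 1 0 0], max=3
Drop 2: Z rot2 at col 3 lands with bottom-row=0; cleared 0 line(s) (total 0); column heights now [0 0 3 2 2 1], max=3
Drop 3: S rot0 at col 2 lands with bottom-row=3; cleared 0 line(s) (total 0); column heights now [0 0 4 5 5 1], max=5
Drop 4: L rot3 at col 4 lands with bottom-row=3; cleared 0 line(s) (total 0); column heights now [0 0 4 5 6 6], max=6
Test piece Z rot2 at col 3 (width 3): heights before test = [0 0 4 5 6 6]; fits = False

Answer: no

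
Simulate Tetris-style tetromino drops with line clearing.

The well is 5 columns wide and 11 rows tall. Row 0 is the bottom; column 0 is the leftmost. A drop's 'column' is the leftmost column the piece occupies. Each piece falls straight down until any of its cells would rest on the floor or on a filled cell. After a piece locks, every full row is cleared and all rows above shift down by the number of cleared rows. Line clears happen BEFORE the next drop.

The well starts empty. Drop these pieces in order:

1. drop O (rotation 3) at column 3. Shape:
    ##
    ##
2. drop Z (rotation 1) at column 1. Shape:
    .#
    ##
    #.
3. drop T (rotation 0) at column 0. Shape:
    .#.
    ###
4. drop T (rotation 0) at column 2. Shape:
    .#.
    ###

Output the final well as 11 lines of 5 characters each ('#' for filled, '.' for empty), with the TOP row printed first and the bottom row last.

Drop 1: O rot3 at col 3 lands with bottom-row=0; cleared 0 line(s) (total 0); column heights now [0 0 0 2 2], max=2
Drop 2: Z rot1 at col 1 lands with bottom-row=0; cleared 0 line(s) (total 0); column heights now [0 2 3 2 2], max=3
Drop 3: T rot0 at col 0 lands with bottom-row=3; cleared 0 line(s) (total 0); column heights now [4 5 4 2 2], max=5
Drop 4: T rot0 at col 2 lands with bottom-row=4; cleared 0 line(s) (total 0); column heights now [4 5 5 6 5], max=6

Answer: .....
.....
.....
.....
.....
...#.
.####
###..
..#..
.####
.#.##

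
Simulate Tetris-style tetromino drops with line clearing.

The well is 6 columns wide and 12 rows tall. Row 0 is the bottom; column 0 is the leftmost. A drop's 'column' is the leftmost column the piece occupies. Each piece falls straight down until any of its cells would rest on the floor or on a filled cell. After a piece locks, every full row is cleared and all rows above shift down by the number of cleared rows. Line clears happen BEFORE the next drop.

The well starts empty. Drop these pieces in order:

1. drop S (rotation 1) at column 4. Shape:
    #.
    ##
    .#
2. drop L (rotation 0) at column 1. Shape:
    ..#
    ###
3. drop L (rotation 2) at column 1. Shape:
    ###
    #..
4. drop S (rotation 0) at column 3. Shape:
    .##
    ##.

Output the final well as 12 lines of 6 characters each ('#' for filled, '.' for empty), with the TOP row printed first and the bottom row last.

Drop 1: S rot1 at col 4 lands with bottom-row=0; cleared 0 line(s) (total 0); column heights now [0 0 0 0 3 2], max=3
Drop 2: L rot0 at col 1 lands with bottom-row=0; cleared 0 line(s) (total 0); column heights now [0 1 1 2 3 2], max=3
Drop 3: L rot2 at col 1 lands with bottom-row=1; cleared 0 line(s) (total 0); column heights now [0 3 3 3 3 2], max=3
Drop 4: S rot0 at col 3 lands with bottom-row=3; cleared 0 line(s) (total 0); column heights now [0 3 3 4 5 5], max=5

Answer: ......
......
......
......
......
......
......
....##
...##.
.####.
.#.###
.###.#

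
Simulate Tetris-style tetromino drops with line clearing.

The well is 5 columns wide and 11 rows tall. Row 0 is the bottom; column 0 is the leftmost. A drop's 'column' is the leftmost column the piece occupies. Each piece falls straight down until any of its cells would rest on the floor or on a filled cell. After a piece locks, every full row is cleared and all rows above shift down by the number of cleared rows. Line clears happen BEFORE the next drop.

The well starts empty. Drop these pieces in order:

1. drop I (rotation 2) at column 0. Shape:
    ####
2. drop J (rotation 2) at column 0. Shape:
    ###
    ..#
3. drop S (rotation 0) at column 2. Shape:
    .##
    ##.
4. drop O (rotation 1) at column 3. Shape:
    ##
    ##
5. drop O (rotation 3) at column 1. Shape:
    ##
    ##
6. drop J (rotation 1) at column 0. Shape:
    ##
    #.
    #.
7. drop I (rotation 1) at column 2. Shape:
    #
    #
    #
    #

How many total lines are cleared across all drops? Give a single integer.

Answer: 3

Derivation:
Drop 1: I rot2 at col 0 lands with bottom-row=0; cleared 0 line(s) (total 0); column heights now [1 1 1 1 0], max=1
Drop 2: J rot2 at col 0 lands with bottom-row=1; cleared 0 line(s) (total 0); column heights now [3 3 3 1 0], max=3
Drop 3: S rot0 at col 2 lands with bottom-row=3; cleared 0 line(s) (total 0); column heights now [3 3 4 5 5], max=5
Drop 4: O rot1 at col 3 lands with bottom-row=5; cleared 0 line(s) (total 0); column heights now [3 3 4 7 7], max=7
Drop 5: O rot3 at col 1 lands with bottom-row=4; cleared 0 line(s) (total 0); column heights now [3 6 6 7 7], max=7
Drop 6: J rot1 at col 0 lands with bottom-row=4; cleared 2 line(s) (total 2); column heights now [5 5 4 5 5], max=5
Drop 7: I rot1 at col 2 lands with bottom-row=4; cleared 1 line(s) (total 3); column heights now [3 3 7 4 0], max=7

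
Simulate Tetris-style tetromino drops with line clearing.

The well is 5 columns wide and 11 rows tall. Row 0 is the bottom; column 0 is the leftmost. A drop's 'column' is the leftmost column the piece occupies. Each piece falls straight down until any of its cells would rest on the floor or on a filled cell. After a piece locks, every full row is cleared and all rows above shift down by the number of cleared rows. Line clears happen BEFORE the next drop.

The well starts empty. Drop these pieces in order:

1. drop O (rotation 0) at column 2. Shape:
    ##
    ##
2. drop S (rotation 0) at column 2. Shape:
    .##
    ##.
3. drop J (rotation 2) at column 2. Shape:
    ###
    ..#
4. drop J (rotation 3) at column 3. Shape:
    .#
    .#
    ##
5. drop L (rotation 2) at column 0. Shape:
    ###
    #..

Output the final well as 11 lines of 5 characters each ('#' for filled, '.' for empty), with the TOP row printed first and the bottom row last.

Answer: .....
.....
.....
....#
....#
#.###
....#
...##
..##.
..##.
..##.

Derivation:
Drop 1: O rot0 at col 2 lands with bottom-row=0; cleared 0 line(s) (total 0); column heights now [0 0 2 2 0], max=2
Drop 2: S rot0 at col 2 lands with bottom-row=2; cleared 0 line(s) (total 0); column heights now [0 0 3 4 4], max=4
Drop 3: J rot2 at col 2 lands with bottom-row=4; cleared 0 line(s) (total 0); column heights now [0 0 6 6 6], max=6
Drop 4: J rot3 at col 3 lands with bottom-row=6; cleared 0 line(s) (total 0); column heights now [0 0 6 7 9], max=9
Drop 5: L rot2 at col 0 lands with bottom-row=5; cleared 1 line(s) (total 1); column heights now [6 0 6 6 8], max=8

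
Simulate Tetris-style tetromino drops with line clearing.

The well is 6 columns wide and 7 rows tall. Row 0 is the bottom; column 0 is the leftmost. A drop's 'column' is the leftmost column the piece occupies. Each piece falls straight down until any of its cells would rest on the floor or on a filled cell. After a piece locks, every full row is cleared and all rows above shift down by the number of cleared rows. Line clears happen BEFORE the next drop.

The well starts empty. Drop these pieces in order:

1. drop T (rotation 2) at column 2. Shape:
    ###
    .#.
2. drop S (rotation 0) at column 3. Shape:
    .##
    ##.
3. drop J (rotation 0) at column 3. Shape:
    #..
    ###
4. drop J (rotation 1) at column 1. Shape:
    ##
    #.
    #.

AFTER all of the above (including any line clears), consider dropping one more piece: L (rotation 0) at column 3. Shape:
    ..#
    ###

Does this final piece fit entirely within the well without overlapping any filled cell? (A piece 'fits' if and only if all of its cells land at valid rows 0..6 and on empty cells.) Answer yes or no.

Drop 1: T rot2 at col 2 lands with bottom-row=0; cleared 0 line(s) (total 0); column heights now [0 0 2 2 2 0], max=2
Drop 2: S rot0 at col 3 lands with bottom-row=2; cleared 0 line(s) (total 0); column heights now [0 0 2 3 4 4], max=4
Drop 3: J rot0 at col 3 lands with bottom-row=4; cleared 0 line(s) (total 0); column heights now [0 0 2 6 5 5], max=6
Drop 4: J rot1 at col 1 lands with bottom-row=0; cleared 0 line(s) (total 0); column heights now [0 3 3 6 5 5], max=6
Test piece L rot0 at col 3 (width 3): heights before test = [0 3 3 6 5 5]; fits = False

Answer: no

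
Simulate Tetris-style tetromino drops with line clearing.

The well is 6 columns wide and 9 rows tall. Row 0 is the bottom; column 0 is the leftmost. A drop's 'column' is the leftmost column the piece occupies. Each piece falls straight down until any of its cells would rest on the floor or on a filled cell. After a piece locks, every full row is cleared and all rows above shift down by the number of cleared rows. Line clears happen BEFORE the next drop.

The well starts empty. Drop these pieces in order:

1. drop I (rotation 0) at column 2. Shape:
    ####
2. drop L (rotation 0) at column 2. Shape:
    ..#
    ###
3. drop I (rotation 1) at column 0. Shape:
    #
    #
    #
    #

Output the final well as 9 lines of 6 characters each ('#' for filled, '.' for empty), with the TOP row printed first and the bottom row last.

Drop 1: I rot0 at col 2 lands with bottom-row=0; cleared 0 line(s) (total 0); column heights now [0 0 1 1 1 1], max=1
Drop 2: L rot0 at col 2 lands with bottom-row=1; cleared 0 line(s) (total 0); column heights now [0 0 2 2 3 1], max=3
Drop 3: I rot1 at col 0 lands with bottom-row=0; cleared 0 line(s) (total 0); column heights now [4 0 2 2 3 1], max=4

Answer: ......
......
......
......
......
#.....
#...#.
#.###.
#.####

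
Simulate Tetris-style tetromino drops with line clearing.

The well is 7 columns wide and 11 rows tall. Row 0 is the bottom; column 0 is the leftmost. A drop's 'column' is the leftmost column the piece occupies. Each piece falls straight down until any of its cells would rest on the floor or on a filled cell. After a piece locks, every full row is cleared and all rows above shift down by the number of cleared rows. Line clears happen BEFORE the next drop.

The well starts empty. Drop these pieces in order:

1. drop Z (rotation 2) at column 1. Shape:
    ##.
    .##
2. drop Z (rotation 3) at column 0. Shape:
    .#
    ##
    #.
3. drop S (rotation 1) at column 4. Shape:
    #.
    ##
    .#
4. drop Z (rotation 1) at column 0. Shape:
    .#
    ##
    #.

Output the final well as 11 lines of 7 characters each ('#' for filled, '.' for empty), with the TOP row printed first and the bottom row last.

Drop 1: Z rot2 at col 1 lands with bottom-row=0; cleared 0 line(s) (total 0); column heights now [0 2 2 1 0 0 0], max=2
Drop 2: Z rot3 at col 0 lands with bottom-row=1; cleared 0 line(s) (total 0); column heights now [3 4 2 1 0 0 0], max=4
Drop 3: S rot1 at col 4 lands with bottom-row=0; cleared 0 line(s) (total 0); column heights now [3 4 2 1 3 2 0], max=4
Drop 4: Z rot1 at col 0 lands with bottom-row=3; cleared 0 line(s) (total 0); column heights now [5 6 2 1 3 2 0], max=6

Answer: .......
.......
.......
.......
.......
.#.....
##.....
##.....
##..#..
###.##.
..##.#.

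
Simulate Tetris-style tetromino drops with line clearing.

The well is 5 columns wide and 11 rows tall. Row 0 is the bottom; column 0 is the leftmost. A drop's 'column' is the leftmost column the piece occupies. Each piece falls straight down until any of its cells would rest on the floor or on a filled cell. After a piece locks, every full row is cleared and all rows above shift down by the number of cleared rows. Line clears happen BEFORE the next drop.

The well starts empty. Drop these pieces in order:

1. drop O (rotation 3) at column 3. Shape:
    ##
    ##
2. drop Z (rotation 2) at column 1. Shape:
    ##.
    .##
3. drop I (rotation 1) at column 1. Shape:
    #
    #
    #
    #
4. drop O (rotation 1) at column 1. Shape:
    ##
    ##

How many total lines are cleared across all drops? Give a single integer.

Answer: 0

Derivation:
Drop 1: O rot3 at col 3 lands with bottom-row=0; cleared 0 line(s) (total 0); column heights now [0 0 0 2 2], max=2
Drop 2: Z rot2 at col 1 lands with bottom-row=2; cleared 0 line(s) (total 0); column heights now [0 4 4 3 2], max=4
Drop 3: I rot1 at col 1 lands with bottom-row=4; cleared 0 line(s) (total 0); column heights now [0 8 4 3 2], max=8
Drop 4: O rot1 at col 1 lands with bottom-row=8; cleared 0 line(s) (total 0); column heights now [0 10 10 3 2], max=10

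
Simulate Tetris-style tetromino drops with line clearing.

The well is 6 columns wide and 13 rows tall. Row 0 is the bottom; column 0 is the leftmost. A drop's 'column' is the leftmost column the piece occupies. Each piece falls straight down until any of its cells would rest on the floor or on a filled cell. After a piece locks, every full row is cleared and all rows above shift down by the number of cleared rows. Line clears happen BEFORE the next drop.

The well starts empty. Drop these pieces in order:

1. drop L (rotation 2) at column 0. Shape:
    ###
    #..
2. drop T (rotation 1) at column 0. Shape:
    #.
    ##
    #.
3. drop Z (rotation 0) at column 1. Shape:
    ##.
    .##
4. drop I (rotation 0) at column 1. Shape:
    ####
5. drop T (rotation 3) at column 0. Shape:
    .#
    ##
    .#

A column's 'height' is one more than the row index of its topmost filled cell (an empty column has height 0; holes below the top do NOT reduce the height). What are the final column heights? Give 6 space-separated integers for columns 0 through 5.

Answer: 8 9 6 6 6 0

Derivation:
Drop 1: L rot2 at col 0 lands with bottom-row=0; cleared 0 line(s) (total 0); column heights now [2 2 2 0 0 0], max=2
Drop 2: T rot1 at col 0 lands with bottom-row=2; cleared 0 line(s) (total 0); column heights now [5 4 2 0 0 0], max=5
Drop 3: Z rot0 at col 1 lands with bottom-row=3; cleared 0 line(s) (total 0); column heights now [5 5 5 4 0 0], max=5
Drop 4: I rot0 at col 1 lands with bottom-row=5; cleared 0 line(s) (total 0); column heights now [5 6 6 6 6 0], max=6
Drop 5: T rot3 at col 0 lands with bottom-row=6; cleared 0 line(s) (total 0); column heights now [8 9 6 6 6 0], max=9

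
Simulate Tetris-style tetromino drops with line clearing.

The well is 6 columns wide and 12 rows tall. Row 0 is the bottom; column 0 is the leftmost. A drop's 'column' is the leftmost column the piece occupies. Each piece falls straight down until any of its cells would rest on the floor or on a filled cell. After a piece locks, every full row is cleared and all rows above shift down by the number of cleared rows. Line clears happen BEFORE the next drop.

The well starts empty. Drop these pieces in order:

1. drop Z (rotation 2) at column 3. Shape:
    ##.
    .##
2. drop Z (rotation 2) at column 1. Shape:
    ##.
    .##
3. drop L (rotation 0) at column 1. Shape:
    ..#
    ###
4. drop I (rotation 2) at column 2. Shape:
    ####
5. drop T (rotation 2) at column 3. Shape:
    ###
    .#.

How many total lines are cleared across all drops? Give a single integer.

Drop 1: Z rot2 at col 3 lands with bottom-row=0; cleared 0 line(s) (total 0); column heights now [0 0 0 2 2 1], max=2
Drop 2: Z rot2 at col 1 lands with bottom-row=2; cleared 0 line(s) (total 0); column heights now [0 4 4 3 2 1], max=4
Drop 3: L rot0 at col 1 lands with bottom-row=4; cleared 0 line(s) (total 0); column heights now [0 5 5 6 2 1], max=6
Drop 4: I rot2 at col 2 lands with bottom-row=6; cleared 0 line(s) (total 0); column heights now [0 5 7 7 7 7], max=7
Drop 5: T rot2 at col 3 lands with bottom-row=7; cleared 0 line(s) (total 0); column heights now [0 5 7 9 9 9], max=9

Answer: 0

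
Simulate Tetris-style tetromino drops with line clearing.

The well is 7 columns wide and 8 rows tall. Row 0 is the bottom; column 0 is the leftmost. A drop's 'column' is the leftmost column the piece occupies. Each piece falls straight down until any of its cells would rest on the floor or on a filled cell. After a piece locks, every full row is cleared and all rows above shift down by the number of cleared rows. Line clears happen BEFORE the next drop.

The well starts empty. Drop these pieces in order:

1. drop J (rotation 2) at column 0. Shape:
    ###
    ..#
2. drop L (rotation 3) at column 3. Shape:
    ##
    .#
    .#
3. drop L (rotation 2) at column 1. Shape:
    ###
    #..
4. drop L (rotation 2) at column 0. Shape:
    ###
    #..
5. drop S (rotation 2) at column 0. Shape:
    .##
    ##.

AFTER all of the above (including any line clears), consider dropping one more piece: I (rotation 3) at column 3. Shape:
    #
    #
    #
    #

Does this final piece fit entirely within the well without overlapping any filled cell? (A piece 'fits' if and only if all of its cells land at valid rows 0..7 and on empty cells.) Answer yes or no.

Drop 1: J rot2 at col 0 lands with bottom-row=0; cleared 0 line(s) (total 0); column heights now [2 2 2 0 0 0 0], max=2
Drop 2: L rot3 at col 3 lands with bottom-row=0; cleared 0 line(s) (total 0); column heights now [2 2 2 3 3 0 0], max=3
Drop 3: L rot2 at col 1 lands with bottom-row=2; cleared 0 line(s) (total 0); column heights now [2 4 4 4 3 0 0], max=4
Drop 4: L rot2 at col 0 lands with bottom-row=3; cleared 0 line(s) (total 0); column heights now [5 5 5 4 3 0 0], max=5
Drop 5: S rot2 at col 0 lands with bottom-row=5; cleared 0 line(s) (total 0); column heights now [6 7 7 4 3 0 0], max=7
Test piece I rot3 at col 3 (width 1): heights before test = [6 7 7 4 3 0 0]; fits = True

Answer: yes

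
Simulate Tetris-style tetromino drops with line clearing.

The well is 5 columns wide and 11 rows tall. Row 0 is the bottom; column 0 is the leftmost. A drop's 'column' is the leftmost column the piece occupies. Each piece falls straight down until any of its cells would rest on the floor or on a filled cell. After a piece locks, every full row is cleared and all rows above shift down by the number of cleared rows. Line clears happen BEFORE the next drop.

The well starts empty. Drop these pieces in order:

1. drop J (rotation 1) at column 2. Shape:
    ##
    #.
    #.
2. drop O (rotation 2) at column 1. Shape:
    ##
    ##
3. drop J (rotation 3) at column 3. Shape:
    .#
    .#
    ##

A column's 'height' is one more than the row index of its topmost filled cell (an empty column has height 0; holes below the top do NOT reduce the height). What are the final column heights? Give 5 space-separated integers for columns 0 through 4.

Drop 1: J rot1 at col 2 lands with bottom-row=0; cleared 0 line(s) (total 0); column heights now [0 0 3 3 0], max=3
Drop 2: O rot2 at col 1 lands with bottom-row=3; cleared 0 line(s) (total 0); column heights now [0 5 5 3 0], max=5
Drop 3: J rot3 at col 3 lands with bottom-row=3; cleared 0 line(s) (total 0); column heights now [0 5 5 4 6], max=6

Answer: 0 5 5 4 6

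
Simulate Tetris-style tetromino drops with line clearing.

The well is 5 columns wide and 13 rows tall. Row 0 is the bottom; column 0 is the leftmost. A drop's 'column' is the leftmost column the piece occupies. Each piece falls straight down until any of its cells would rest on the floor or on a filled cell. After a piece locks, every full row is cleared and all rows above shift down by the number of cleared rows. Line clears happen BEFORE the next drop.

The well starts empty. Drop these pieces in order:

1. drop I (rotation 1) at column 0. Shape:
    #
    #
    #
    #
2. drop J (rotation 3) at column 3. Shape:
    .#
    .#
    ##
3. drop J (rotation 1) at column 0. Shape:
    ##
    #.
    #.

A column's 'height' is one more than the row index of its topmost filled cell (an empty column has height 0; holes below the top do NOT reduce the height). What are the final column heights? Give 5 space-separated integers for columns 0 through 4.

Drop 1: I rot1 at col 0 lands with bottom-row=0; cleared 0 line(s) (total 0); column heights now [4 0 0 0 0], max=4
Drop 2: J rot3 at col 3 lands with bottom-row=0; cleared 0 line(s) (total 0); column heights now [4 0 0 1 3], max=4
Drop 3: J rot1 at col 0 lands with bottom-row=4; cleared 0 line(s) (total 0); column heights now [7 7 0 1 3], max=7

Answer: 7 7 0 1 3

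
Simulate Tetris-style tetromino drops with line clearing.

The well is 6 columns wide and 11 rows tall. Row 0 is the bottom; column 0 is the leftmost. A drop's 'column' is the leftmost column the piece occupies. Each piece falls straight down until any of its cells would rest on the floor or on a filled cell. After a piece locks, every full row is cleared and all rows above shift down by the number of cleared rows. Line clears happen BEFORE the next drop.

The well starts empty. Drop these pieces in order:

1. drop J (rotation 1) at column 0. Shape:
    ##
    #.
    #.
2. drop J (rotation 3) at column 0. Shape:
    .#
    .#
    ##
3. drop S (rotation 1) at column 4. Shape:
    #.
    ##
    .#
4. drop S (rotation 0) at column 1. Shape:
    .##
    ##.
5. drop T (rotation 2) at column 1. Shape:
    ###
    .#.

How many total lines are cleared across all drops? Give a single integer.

Drop 1: J rot1 at col 0 lands with bottom-row=0; cleared 0 line(s) (total 0); column heights now [3 3 0 0 0 0], max=3
Drop 2: J rot3 at col 0 lands with bottom-row=3; cleared 0 line(s) (total 0); column heights now [4 6 0 0 0 0], max=6
Drop 3: S rot1 at col 4 lands with bottom-row=0; cleared 0 line(s) (total 0); column heights now [4 6 0 0 3 2], max=6
Drop 4: S rot0 at col 1 lands with bottom-row=6; cleared 0 line(s) (total 0); column heights now [4 7 8 8 3 2], max=8
Drop 5: T rot2 at col 1 lands with bottom-row=8; cleared 0 line(s) (total 0); column heights now [4 10 10 10 3 2], max=10

Answer: 0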